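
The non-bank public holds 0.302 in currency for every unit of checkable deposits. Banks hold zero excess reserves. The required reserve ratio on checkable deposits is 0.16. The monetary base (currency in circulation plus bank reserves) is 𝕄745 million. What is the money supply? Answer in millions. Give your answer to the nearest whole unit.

The money multiplier is m = (1 + c) / (rr + c) = (1 + 0.302) / (0.16 + 0.302) ≈ 2.8182.
So M = m × MB = 2.8182 × 745 = 2099.559 million.

𝕄2100 million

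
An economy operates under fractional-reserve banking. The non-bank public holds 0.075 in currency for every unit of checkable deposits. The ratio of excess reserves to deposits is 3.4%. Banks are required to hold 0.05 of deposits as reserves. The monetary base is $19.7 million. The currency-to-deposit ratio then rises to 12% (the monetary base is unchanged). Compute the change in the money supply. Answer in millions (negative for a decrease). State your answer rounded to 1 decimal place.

Initially m₁ = (1 + 0.075) / (0.05 + 0.034 + 0.075) ≈ 6.7610, so M₁ = 6.7610 × 19.7 = 133.1917 million.
After the change m₂ = (1 + 0.12) / (0.05 + 0.034 + 0.12) ≈ 5.4902, so M₂ = 5.4902 × 19.7 ≈ 108.1569 million.
ΔM = M₂ − M₁ = 108.1569 − 133.1917 = -25.0348 million.

-25.0 million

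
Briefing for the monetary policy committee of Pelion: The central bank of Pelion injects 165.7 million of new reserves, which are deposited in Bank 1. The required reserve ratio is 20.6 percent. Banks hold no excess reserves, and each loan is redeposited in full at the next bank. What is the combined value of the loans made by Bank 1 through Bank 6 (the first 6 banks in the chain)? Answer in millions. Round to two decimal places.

Bank i lends (1 − rr)^i of the original deposit: Bank 1 lends 165.7·0.7940 = 131.5658, Bank 2 lends 165.7·0.7940² ≈ 104.4632, and so on.
Summing a geometric series: total = 165.7·[0.7940·(1 − 0.7940^6) / (1 − 0.7940)] ≈ 478.6399 million.

478.64 million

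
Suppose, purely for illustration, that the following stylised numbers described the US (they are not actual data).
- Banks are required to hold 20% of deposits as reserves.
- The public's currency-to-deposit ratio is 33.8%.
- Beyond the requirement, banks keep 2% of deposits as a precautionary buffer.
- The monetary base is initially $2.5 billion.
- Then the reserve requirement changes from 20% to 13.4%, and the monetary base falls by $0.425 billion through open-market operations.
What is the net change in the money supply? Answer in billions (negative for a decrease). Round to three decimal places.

Before: m₁ = (1 + 0.338) / (0.2 + 0.02 + 0.338) ≈ 2.39785, MB₁ = 2.5, so M₁ = 2.39785 × 2.5 ≈ 5.9946 billion.
After: m₂ = (1 + 0.338) / (0.134 + 0.02 + 0.338) ≈ 2.71951, MB₂ = 2.5 − 0.425 = 2.075, so M₂ = 2.71951 × 2.075 ≈ 5.643 billion.
ΔM = M₂ − M₁ = 5.643 − 5.9946 = -0.3516 billion.

-0.352 billion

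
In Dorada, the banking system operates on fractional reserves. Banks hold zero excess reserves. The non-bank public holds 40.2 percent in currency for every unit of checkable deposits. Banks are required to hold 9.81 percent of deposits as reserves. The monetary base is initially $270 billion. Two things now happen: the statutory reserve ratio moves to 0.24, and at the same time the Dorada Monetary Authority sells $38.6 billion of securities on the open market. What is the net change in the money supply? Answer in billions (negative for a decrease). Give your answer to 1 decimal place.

Before: m₁ = (1 + 0.402) / (0.0981 + 0.402) ≈ 2.80344, MB₁ = 270, so M₁ = 2.80344 × 270 = 756.9288 billion.
After: m₂ = (1 + 0.402) / (0.24 + 0.402) ≈ 2.18380, MB₂ = 270 − 38.6 = 231.4, so M₂ = 2.18380 × 231.4 ≈ 505.3313 billion.
ΔM = M₂ − M₁ = 505.3313 − 756.9288 = -251.5975 billion.

-251.6 billion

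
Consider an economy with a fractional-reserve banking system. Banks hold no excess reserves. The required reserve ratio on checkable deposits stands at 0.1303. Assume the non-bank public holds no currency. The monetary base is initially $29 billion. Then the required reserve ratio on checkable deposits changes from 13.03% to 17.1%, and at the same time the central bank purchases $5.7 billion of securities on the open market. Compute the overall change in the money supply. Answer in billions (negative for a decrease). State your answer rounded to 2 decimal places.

-19.64 billion

Before: m₁ = 1 / (0.1303) ≈ 7.67460, MB₁ = 29, so M₁ = 7.67460 × 29 = 222.5634 billion.
After: m₂ = 1 / (0.171) ≈ 5.84795, MB₂ = 29 + 5.7 = 34.7, so M₂ = 5.84795 × 34.7 ≈ 202.9239 billion.
ΔM = M₂ − M₁ = 202.9239 − 222.5634 = -19.6395 billion.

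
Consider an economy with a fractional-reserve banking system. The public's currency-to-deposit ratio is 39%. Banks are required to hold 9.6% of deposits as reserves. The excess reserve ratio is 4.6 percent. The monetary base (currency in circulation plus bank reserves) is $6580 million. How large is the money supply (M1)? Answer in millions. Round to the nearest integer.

$17192 million

The money multiplier is m = (1 + c) / (rr + e + c) = (1 + 0.39) / (0.096 + 0.046 + 0.39) ≈ 2.61278.
So M = m × MB = 2.61278 × 6580 = 17192.0924 million.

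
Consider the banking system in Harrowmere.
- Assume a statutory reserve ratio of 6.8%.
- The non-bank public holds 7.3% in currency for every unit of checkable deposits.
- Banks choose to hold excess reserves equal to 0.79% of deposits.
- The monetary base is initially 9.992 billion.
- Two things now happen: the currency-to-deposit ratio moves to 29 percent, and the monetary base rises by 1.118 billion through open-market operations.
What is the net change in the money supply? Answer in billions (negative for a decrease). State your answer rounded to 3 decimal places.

-32.835 billion

Before: m₁ = (1 + 0.073) / (0.068 + 0.0079 + 0.073) ≈ 7.206179, MB₁ = 9.992, so M₁ = 7.206179 × 9.992 ≈ 72.0041 billion.
After: m₂ = (1 + 0.29) / (0.068 + 0.0079 + 0.29) ≈ 3.525553, MB₂ = 9.992 + 1.118 = 11.11, so M₂ = 3.525553 × 11.11 ≈ 39.1689 billion.
ΔM = M₂ − M₁ = 39.1689 − 72.0041 = -32.8352 billion.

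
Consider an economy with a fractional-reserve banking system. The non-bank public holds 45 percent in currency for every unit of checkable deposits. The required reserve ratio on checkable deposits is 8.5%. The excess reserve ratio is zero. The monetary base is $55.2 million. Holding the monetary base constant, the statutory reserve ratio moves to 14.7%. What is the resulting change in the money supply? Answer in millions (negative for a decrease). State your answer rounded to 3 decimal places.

Initially m₁ = (1 + 0.45) / (0.085 + 0.45) ≈ 2.710280, so M₁ = 2.710280 × 55.2 ≈ 149.6075 million.
After the change m₂ = (1 + 0.45) / (0.147 + 0.45) ≈ 2.428811, so M₂ = 2.428811 × 55.2 ≈ 134.0704 million.
ΔM = M₂ − M₁ = 134.0704 − 149.6075 = -15.5371 million.

-15.537 million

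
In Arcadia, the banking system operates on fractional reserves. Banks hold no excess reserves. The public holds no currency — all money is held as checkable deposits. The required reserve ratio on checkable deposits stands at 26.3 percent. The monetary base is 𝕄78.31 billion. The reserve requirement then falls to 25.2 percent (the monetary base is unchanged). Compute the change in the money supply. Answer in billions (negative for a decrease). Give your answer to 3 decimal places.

Initially m₁ = 1 / (0.263) ≈ 3.802281, so M₁ = 3.802281 × 78.31 ≈ 297.7566 billion.
After the change m₂ = 1 / (0.252) ≈ 3.968254, so M₂ = 3.968254 × 78.31 ≈ 310.754 billion.
ΔM = M₂ − M₁ = 310.754 − 297.7566 = 12.9974 billion.

𝕄12.997 billion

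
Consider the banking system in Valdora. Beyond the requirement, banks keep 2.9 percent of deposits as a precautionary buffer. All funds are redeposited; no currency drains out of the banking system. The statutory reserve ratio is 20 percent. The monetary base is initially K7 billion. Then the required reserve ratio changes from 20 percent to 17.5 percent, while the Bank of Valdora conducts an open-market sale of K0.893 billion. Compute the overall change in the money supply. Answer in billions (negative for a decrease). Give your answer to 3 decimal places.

Before: m₁ = 1 / (0.2 + 0.029) ≈ 4.36681, MB₁ = 7, so M₁ = 4.36681 × 7 ≈ 30.5677 billion.
After: m₂ = 1 / (0.175 + 0.029) ≈ 4.90196, MB₂ = 7 − 0.893 = 6.107, so M₂ = 4.90196 × 6.107 ≈ 29.9363 billion.
ΔM = M₂ − M₁ = 29.9363 − 30.5677 = -0.6314 billion.

-0.631 billion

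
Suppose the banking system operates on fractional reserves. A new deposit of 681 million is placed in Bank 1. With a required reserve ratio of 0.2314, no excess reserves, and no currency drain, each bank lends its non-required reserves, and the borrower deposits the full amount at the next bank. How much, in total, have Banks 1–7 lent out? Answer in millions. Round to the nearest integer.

Bank i lends (1 − rr)^i of the original deposit: Bank 1 lends 681·0.7686 = 523.4166, Bank 2 lends 681·0.7686² ≈ 402.2980, and so on.
Summing a geometric series: total = 681·[0.7686·(1 − 0.7686^7) / (1 − 0.7686)] ≈ 1903.5404 million.

1904 million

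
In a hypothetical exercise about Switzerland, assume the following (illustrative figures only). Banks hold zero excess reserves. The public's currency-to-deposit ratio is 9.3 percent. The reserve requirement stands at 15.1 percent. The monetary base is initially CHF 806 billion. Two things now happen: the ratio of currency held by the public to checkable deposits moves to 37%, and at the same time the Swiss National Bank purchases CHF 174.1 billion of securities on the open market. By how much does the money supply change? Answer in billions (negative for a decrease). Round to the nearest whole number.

-1033 billion

Before: m₁ = (1 + 0.093) / (0.151 + 0.093) ≈ 4.4795, MB₁ = 806, so M₁ = 4.4795 × 806 = 3610.477 billion.
After: m₂ = (1 + 0.37) / (0.151 + 0.37) ≈ 2.6296, MB₂ = 806 + 174.1 = 980.1, so M₂ = 2.6296 × 980.1 ≈ 2577.271 billion.
ΔM = M₂ − M₁ = 2577.271 − 3610.477 = -1033.206 billion.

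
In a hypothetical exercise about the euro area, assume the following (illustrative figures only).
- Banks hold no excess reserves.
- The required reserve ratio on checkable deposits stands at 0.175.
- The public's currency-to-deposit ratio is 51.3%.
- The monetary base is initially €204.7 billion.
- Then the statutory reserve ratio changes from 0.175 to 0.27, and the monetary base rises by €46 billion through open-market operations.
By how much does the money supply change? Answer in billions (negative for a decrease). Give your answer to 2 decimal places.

Before: m₁ = (1 + 0.513) / (0.175 + 0.513) ≈ 2.199128, MB₁ = 204.7, so M₁ = 2.199128 × 204.7 ≈ 450.1615 billion.
After: m₂ = (1 + 0.513) / (0.27 + 0.513) ≈ 1.932312, MB₂ = 204.7 + 46 = 250.7, so M₂ = 1.932312 × 250.7 ≈ 484.4306 billion.
ΔM = M₂ − M₁ = 484.4306 − 450.1615 = 34.2691 billion.

€34.27 billion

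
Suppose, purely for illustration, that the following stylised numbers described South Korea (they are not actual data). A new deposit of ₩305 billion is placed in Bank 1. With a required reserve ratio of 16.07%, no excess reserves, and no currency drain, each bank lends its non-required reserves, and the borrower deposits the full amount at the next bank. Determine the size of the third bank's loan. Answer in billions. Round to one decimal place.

Each bank lends a fraction (1 − rr) = 0.8393 of the deposit it receives, so Bank 3 receives 305·0.8393^2 and lends 305·0.8393^3 ≈ 180.3232 billion.

₩180.3 billion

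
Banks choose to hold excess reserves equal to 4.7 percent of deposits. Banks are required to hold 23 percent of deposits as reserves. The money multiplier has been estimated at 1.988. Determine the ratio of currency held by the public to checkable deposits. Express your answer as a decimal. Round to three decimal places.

0.455

Using m = 1.988. From m = (1 + c)/(c + rr + e), rearranging gives 1 + c = m·(c + rr + e), so c·(1 − m) = m·(rr + e) − 1.
Hence c = [m·(rr + e) − 1]/(1 − m) = [1.988 × (0.23 + 0.047) − 1] / (1 − 1.988) ≈ 0.454781.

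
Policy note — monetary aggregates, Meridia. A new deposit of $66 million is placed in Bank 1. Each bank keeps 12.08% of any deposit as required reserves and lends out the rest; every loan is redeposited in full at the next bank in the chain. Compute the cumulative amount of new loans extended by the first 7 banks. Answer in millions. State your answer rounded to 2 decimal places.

$285.29 million

Bank i lends (1 − rr)^i of the original deposit: Bank 1 lends 66·0.8792 = 58.0272, Bank 2 lends 66·0.8792² ≈ 51.0175, and so on.
Summing a geometric series: total = 66·[0.8792·(1 − 0.8792^7) / (1 − 0.8792)] ≈ 285.2930 million.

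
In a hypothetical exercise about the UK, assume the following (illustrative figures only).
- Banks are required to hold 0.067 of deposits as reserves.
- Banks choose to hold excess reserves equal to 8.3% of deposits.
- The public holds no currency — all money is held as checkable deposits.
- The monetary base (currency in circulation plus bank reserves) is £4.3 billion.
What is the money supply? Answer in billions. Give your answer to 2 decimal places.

The money multiplier is m = 1 / (rr + e) = 1 / (0.067 + 0.083) ≈ 6.6667.
So M = m × MB = 6.6667 × 4.3 ≈ 28.6668 billion.

£28.67 billion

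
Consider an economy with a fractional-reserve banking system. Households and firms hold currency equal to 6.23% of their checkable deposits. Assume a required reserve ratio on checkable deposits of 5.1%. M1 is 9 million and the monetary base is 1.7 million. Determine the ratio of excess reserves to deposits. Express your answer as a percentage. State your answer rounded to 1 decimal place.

Using m = M/MB = 9/1.7 ≈ 5.294118. Since m = (1 + c)/(c + rr + e), the denominator satisfies c + rr + e = (1 + c)/m = (1 + 0.0623) / 5.294118 ≈ 0.200657.
With c = 0.0623 and rr = 0.051, the ratio of excess reserves to deposits is 0.200657 − 0.0623 − 0.051 = 0.087357.

8.7%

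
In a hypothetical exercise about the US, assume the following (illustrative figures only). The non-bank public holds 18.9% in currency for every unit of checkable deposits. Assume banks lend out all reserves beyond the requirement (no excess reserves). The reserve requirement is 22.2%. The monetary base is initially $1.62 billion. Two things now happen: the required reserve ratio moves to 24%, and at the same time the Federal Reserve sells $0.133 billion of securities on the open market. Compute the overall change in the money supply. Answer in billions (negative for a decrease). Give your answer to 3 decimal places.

-0.565 billion

Before: m₁ = (1 + 0.189) / (0.222 + 0.189) ≈ 2.89294, MB₁ = 1.62, so M₁ = 2.89294 × 1.62 ≈ 4.6866 billion.
After: m₂ = (1 + 0.189) / (0.24 + 0.189) ≈ 2.77156, MB₂ = 1.62 − 0.133 = 1.487, so M₂ = 2.77156 × 1.487 ≈ 4.1213 billion.
ΔM = M₂ − M₁ = 4.1213 − 4.6866 = -0.5653 billion.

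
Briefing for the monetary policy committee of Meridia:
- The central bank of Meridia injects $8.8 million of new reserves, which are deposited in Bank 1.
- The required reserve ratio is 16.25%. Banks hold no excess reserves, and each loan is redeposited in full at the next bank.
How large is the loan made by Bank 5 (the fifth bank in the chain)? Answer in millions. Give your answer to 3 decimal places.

$3.626 million

Each bank lends a fraction (1 − rr) = 0.8375 of the deposit it receives, so Bank 5 receives 8.8·0.8375^4 and lends 8.8·0.8375^5 ≈ 3.6258 million.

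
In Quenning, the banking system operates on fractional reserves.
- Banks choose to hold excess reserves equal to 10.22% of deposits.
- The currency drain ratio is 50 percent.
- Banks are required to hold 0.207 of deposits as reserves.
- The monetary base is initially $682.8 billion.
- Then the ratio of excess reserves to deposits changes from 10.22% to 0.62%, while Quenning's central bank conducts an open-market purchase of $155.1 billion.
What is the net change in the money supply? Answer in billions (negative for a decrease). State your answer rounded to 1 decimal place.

Before: m₁ = (1 + 0.5) / (0.207 + 0.1022 + 0.5) ≈ 1.85368, MB₁ = 682.8, so M₁ = 1.85368 × 682.8 ≈ 1265.6927 billion.
After: m₂ = (1 + 0.5) / (0.207 + 0.0062 + 0.5) ≈ 2.10320, MB₂ = 682.8 + 155.1 = 837.9, so M₂ = 2.10320 × 837.9 ≈ 1762.2713 billion.
ΔM = M₂ − M₁ = 1762.2713 − 1265.6927 = 496.5786 billion.

$496.6 billion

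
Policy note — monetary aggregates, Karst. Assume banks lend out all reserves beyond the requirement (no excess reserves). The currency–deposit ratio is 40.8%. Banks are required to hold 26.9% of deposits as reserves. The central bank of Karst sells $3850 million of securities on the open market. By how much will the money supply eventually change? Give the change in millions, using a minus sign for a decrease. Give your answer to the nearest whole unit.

-8007 million

The money multiplier is m = (1 + c) / (rr + c) = (1 + 0.408) / (0.269 + 0.408) ≈ 2.07976.
The sale removes 3850 million of base, so ΔM = m × ΔMB = 2.07976 × (−3850) = -8007.076 million.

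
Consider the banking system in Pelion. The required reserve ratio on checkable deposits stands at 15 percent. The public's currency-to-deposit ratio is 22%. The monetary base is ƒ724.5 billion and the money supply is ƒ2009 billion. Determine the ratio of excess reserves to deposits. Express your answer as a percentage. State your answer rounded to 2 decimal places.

Using m = M/MB = 2009/724.5 ≈ 2.772947. Since m = (1 + c)/(c + rr + e), the denominator satisfies c + rr + e = (1 + c)/m = (1 + 0.22) / 2.772947 ≈ 0.439965.
With c = 0.22 and rr = 0.15, the ratio of excess reserves to deposits is 0.439965 − 0.22 − 0.15 = 0.069965.

7.00%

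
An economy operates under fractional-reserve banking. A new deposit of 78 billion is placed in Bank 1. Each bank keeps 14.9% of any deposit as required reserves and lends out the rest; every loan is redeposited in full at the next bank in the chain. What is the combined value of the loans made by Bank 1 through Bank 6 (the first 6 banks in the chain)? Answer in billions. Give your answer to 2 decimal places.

276.28 billion

Bank i lends (1 − rr)^i of the original deposit: Bank 1 lends 78·0.8510 = 66.3780, Bank 2 lends 78·0.8510² ≈ 56.4877, and so on.
Summing a geometric series: total = 78·[0.8510·(1 − 0.8510^6) / (1 − 0.8510)] ≈ 276.2841 billion.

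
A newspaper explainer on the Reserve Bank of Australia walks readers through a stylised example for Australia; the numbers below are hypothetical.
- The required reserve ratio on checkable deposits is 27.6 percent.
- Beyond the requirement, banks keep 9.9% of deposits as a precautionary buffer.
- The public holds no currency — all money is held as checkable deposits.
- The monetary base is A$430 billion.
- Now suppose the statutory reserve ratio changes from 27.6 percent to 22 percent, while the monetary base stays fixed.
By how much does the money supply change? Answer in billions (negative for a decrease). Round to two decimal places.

A$201.30 billion

Initially m₁ = 1 / (0.276 + 0.099) ≈ 2.666667, so M₁ = 2.666667 × 430 ≈ 1146.6668 billion.
After the change m₂ = 1 / (0.22 + 0.099) ≈ 3.134796, so M₂ = 3.134796 × 430 ≈ 1347.9623 billion.
ΔM = M₂ − M₁ = 1347.9623 − 1146.6668 = 201.2955 billion.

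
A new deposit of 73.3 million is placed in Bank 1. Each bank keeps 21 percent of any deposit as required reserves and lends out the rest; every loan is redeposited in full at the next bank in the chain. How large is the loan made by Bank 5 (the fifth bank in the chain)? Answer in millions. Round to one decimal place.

Each bank lends a fraction (1 − rr) = 0.7900 of the deposit it receives, so Bank 5 receives 73.3·0.7900^4 and lends 73.3·0.7900^5 ≈ 22.5548 million.

22.6 million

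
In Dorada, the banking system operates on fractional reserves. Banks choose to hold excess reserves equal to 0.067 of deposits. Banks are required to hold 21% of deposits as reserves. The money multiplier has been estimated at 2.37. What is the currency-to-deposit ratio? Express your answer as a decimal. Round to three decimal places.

Using m = 2.37. From m = (1 + c)/(c + rr + e), rearranging gives 1 + c = m·(c + rr + e), so c·(1 − m) = m·(rr + e) − 1.
Hence c = [m·(rr + e) − 1]/(1 − m) = [2.37 × (0.21 + 0.067) − 1] / (1 − 2.37) ≈ 0.250737.

0.251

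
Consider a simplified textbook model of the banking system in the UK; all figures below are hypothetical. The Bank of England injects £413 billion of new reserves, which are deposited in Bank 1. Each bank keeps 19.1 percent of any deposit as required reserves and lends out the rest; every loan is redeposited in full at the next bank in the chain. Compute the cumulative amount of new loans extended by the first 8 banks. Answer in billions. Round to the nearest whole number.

Bank i lends (1 − rr)^i of the original deposit: Bank 1 lends 413·0.8090 = 334.1170, Bank 2 lends 413·0.8090² ≈ 270.3007, and so on.
Summing a geometric series: total = 413·[0.8090·(1 − 0.8090^8) / (1 − 0.8090)] ≈ 1428.3418 billion.

£1428 billion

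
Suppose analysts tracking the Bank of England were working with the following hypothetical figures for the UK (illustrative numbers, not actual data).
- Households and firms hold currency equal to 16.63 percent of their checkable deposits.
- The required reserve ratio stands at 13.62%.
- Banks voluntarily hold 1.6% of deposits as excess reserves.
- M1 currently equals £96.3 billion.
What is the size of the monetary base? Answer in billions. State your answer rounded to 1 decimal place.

£26.3 billion

The money multiplier is m = (1 + c) / (rr + e + c) = (1 + 0.1663) / (0.1362 + 0.016 + 0.1663) ≈ 3.6619.
MB = M / m = 96.3 / 3.6619 ≈ 26.2978 billion.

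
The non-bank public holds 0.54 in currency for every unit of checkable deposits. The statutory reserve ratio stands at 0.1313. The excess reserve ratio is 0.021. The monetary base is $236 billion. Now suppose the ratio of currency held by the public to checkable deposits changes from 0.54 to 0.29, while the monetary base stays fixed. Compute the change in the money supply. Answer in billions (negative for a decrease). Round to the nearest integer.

$163 billion

Initially m₁ = (1 + 0.54) / (0.1313 + 0.021 + 0.54) ≈ 2.2245, so M₁ = 2.2245 × 236 = 524.982 billion.
After the change m₂ = (1 + 0.29) / (0.1313 + 0.021 + 0.29) ≈ 2.9166, so M₂ = 2.9166 × 236 = 688.3176 billion.
ΔM = M₂ − M₁ = 688.3176 − 524.982 = 163.3356 billion.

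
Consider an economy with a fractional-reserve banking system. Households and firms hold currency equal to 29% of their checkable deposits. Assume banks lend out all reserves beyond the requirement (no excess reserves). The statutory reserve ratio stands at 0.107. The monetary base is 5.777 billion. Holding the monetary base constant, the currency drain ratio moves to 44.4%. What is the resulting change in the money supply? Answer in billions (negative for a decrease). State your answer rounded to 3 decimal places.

Initially m₁ = (1 + 0.29) / (0.107 + 0.29) ≈ 3.24937, so M₁ = 3.24937 × 5.777 ≈ 18.7716 billion.
After the change m₂ = (1 + 0.444) / (0.107 + 0.444) ≈ 2.62069, so M₂ = 2.62069 × 5.777 ≈ 15.1397 billion.
ΔM = M₂ − M₁ = 15.1397 − 18.7716 = -3.6319 billion.

-3.632 billion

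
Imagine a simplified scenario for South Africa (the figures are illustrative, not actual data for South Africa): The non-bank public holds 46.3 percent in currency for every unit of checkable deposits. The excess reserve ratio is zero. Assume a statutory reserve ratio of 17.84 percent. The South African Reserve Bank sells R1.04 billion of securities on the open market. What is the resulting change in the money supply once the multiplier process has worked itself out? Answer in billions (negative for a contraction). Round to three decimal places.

The money multiplier is m = (1 + c) / (rr + c) = (1 + 0.463) / (0.1784 + 0.463) ≈ 2.28095.
The sale removes 1.04 billion of base, so ΔM = m × ΔMB = 2.28095 × (−1.04) ≈ -2.3722 billion.

-2.372 billion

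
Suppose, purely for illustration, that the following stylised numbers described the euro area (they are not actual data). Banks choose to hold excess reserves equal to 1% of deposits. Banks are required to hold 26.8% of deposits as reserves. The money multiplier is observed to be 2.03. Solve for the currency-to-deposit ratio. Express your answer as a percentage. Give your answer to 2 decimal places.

Using m = 2.03. From m = (1 + c)/(c + rr + e), rearranging gives 1 + c = m·(c + rr + e), so c·(1 − m) = m·(rr + e) − 1.
Hence c = [m·(rr + e) − 1]/(1 − m) = [2.03 × (0.268 + 0.01) − 1] / (1 − 2.03) ≈ 0.422971.

42.30%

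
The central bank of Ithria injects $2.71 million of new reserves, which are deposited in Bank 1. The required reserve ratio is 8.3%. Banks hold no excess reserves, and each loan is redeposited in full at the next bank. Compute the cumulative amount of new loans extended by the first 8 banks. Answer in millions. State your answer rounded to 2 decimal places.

Bank i lends (1 − rr)^i of the original deposit: Bank 1 lends 2.71·0.9170 ≈ 2.4851, Bank 2 lends 2.71·0.9170² ≈ 2.2788, and so on.
Summing a geometric series: total = 2.71·[0.9170·(1 − 0.9170^8) / (1 − 0.9170)] ≈ 14.9708 million.

$14.97 million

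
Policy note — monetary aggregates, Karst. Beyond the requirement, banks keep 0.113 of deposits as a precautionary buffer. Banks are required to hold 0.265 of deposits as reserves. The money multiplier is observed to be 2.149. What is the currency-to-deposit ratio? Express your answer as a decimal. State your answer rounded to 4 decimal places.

Using m = 2.149. From m = (1 + c)/(c + rr + e), rearranging gives 1 + c = m·(c + rr + e), so c·(1 − m) = m·(rr + e) − 1.
Hence c = [m·(rr + e) − 1]/(1 − m) = [2.149 × (0.265 + 0.113) − 1] / (1 − 2.149) ≈ 0.163340.

0.1633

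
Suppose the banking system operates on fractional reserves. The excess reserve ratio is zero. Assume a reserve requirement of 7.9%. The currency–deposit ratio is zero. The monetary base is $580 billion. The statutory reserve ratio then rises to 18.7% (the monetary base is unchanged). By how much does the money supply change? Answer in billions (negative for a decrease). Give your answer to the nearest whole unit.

Initially m₁ = 1 / (0.079) ≈ 12.6582, so M₁ = 12.6582 × 580 = 7341.756 billion.
After the change m₂ = 1 / (0.187) ≈ 5.3476, so M₂ = 5.3476 × 580 = 3101.608 billion.
ΔM = M₂ − M₁ = 3101.608 − 7341.756 = -4240.148 billion.

-4240 billion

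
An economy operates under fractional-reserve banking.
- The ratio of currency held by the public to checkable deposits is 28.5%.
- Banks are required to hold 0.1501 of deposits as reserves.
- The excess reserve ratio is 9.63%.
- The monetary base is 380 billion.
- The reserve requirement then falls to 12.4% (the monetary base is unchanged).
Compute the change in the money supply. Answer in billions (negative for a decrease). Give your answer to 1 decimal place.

47.5 billion

Initially m₁ = (1 + 0.285) / (0.1501 + 0.0963 + 0.285) ≈ 2.41814, so M₁ = 2.41814 × 380 = 918.8932 billion.
After the change m₂ = (1 + 0.285) / (0.124 + 0.0963 + 0.285) ≈ 2.54304, so M₂ = 2.54304 × 380 = 966.3552 billion.
ΔM = M₂ − M₁ = 966.3552 − 918.8932 = 47.462 billion.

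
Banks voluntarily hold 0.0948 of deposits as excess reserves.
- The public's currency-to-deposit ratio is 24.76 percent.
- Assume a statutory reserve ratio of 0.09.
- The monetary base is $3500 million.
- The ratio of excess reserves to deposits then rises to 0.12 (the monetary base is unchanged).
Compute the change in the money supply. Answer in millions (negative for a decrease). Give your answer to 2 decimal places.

-556.12 million

Initially m₁ = (1 + 0.2476) / (0.09 + 0.0948 + 0.2476) ≈ 2.8852914, so M₁ = 2.8852914 × 3500 = 10098.5199 million.
After the change m₂ = (1 + 0.2476) / (0.09 + 0.12 + 0.2476) ≈ 2.7263986, so M₂ = 2.7263986 × 3500 = 9542.3951 million.
ΔM = M₂ − M₁ = 9542.3951 − 10098.5199 = -556.1248 million.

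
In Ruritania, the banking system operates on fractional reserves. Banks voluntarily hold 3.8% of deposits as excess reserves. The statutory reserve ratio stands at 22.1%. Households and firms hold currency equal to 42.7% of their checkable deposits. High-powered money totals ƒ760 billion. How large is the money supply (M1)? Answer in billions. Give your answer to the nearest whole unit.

The money multiplier is m = (1 + c) / (rr + e + c) = (1 + 0.427) / (0.221 + 0.038 + 0.427) ≈ 2.0802.
So M = m × MB = 2.0802 × 760 = 1580.952 billion.

ƒ1581 billion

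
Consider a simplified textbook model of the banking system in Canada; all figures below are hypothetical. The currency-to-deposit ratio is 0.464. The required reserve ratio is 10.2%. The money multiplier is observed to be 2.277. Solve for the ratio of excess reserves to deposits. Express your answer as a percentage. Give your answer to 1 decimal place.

7.7%

Using m = 2.277. Since m = (1 + c)/(c + rr + e), the denominator satisfies c + rr + e = (1 + c)/m = (1 + 0.464) / 2.277 ≈ 0.642951.
With c = 0.464 and rr = 0.102, the ratio of excess reserves to deposits is 0.642951 − 0.464 − 0.102 = 0.076951.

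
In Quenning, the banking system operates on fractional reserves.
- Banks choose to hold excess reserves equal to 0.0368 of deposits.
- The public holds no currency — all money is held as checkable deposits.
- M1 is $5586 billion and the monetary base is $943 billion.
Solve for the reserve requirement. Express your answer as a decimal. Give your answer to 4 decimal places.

0.1320

Using m = M/MB = 5586/943 ≈ 5.923648. Since m = (1 + c)/(c + rr + e), the denominator satisfies c + rr + e = (1 + c)/m = (1 + 0) / 5.923648 ≈ 0.168815.
With c = 0 and e = 0.0368, the reserve requirement is 0.168815 − 0 − 0.0368 = 0.132015.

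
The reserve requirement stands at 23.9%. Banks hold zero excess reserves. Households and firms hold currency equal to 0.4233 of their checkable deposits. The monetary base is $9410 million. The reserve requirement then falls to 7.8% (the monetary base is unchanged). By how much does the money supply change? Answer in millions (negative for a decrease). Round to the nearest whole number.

$6495 million

Initially m₁ = (1 + 0.4233) / (0.239 + 0.4233) ≈ 2.14903, so M₁ = 2.14903 × 9410 = 20222.3723 million.
After the change m₂ = (1 + 0.4233) / (0.078 + 0.4233) ≈ 2.83922, so M₂ = 2.83922 × 9410 = 26717.0602 million.
ΔM = M₂ − M₁ = 26717.0602 − 20222.3723 = 6494.6879 million.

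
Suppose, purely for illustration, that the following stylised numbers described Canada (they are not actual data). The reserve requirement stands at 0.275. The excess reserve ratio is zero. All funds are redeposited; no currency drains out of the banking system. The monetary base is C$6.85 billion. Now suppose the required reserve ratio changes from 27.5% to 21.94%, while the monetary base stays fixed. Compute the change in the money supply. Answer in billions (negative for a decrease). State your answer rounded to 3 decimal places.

C$6.312 billion

Initially m₁ = 1 / (0.275) ≈ 3.63636, so M₁ = 3.63636 × 6.85 ≈ 24.9091 billion.
After the change m₂ = 1 / (0.2194) ≈ 4.55789, so M₂ = 4.55789 × 6.85 ≈ 31.2215 billion.
ΔM = M₂ − M₁ = 31.2215 − 24.9091 = 6.3124 billion.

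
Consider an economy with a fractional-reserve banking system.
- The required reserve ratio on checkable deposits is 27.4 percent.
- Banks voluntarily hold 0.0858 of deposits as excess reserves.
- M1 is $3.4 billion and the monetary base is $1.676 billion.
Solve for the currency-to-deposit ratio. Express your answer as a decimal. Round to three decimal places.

Using m = M/MB = 3.4/1.676 ≈ 2.028640. From m = (1 + c)/(c + rr + e), rearranging gives 1 + c = m·(c + rr + e), so c·(1 − m) = m·(rr + e) − 1.
Hence c = [m·(rr + e) − 1]/(1 − m) = [2.028640 × (0.274 + 0.0858) − 1] / (1 − 2.028640) ≈ 0.262575.

0.263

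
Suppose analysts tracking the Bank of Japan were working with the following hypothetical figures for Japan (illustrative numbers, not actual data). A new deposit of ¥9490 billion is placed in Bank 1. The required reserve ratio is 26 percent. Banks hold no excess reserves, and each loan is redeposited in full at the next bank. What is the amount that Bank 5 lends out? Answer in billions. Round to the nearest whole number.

Each bank lends a fraction (1 − rr) = 0.7400 of the deposit it receives, so Bank 5 receives 9490·0.7400^4 and lends 9490·0.7400^5 ≈ 2105.8373 billion.

¥2106 billion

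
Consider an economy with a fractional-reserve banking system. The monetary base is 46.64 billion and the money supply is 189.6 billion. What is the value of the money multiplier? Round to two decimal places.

4.07

The money multiplier is m = M / MB = 189.6 / 46.64 ≈ 4.06518.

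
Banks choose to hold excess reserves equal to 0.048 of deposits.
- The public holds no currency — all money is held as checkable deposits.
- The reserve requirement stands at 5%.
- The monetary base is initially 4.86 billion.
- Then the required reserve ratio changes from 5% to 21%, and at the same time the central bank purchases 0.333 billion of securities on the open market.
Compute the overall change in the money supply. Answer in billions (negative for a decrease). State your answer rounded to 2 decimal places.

Before: m₁ = 1 / (0.05 + 0.048) ≈ 10.2041, MB₁ = 4.86, so M₁ = 10.2041 × 4.86 ≈ 49.5919 billion.
After: m₂ = 1 / (0.21 + 0.048) ≈ 3.8760, MB₂ = 4.86 + 0.333 = 5.193, so M₂ = 3.8760 × 5.193 ≈ 20.1281 billion.
ΔM = M₂ − M₁ = 20.1281 − 49.5919 = -29.4638 billion.

-29.46 billion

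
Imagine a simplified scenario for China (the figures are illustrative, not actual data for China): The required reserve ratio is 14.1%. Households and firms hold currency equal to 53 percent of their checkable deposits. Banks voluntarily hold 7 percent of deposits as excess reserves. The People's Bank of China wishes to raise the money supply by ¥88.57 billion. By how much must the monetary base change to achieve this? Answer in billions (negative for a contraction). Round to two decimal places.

The money multiplier is m = (1 + c) / (rr + e + c) = (1 + 0.53) / (0.141 + 0.07 + 0.53) ≈ 2.06478.
ΔMB = ΔM / m = (+88.57) / 2.06478 ≈ 42.8956 billion.

¥42.90 billion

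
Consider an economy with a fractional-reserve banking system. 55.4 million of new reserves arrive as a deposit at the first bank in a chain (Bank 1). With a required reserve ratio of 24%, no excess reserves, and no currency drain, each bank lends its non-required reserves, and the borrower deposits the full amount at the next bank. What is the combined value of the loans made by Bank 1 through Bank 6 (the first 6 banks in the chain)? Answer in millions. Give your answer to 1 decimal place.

Bank i lends (1 − rr)^i of the original deposit: Bank 1 lends 55.4·0.7600 = 42.1040, Bank 2 lends 55.4·0.7600² ≈ 31.9990, and so on.
Summing a geometric series: total = 55.4·[0.7600·(1 − 0.7600^6) / (1 − 0.7600)] ≈ 141.6273 million.

141.6 million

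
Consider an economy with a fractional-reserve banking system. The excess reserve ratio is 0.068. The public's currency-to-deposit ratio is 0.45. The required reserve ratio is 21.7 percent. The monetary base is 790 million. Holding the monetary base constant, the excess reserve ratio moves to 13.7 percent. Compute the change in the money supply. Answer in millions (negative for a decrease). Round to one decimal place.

-133.8 million

Initially m₁ = (1 + 0.45) / (0.217 + 0.068 + 0.45) ≈ 1.97279, so M₁ = 1.97279 × 790 = 1558.5041 million.
After the change m₂ = (1 + 0.45) / (0.217 + 0.137 + 0.45) ≈ 1.80348, so M₂ = 1.80348 × 790 = 1424.7492 million.
ΔM = M₂ − M₁ = 1424.7492 − 1558.5041 = -133.7549 million.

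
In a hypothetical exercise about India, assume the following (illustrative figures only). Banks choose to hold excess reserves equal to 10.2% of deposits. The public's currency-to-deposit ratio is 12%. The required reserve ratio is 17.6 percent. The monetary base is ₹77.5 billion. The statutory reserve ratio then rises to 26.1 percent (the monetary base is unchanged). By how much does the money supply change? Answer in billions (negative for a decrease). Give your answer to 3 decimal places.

-38.380 billion

Initially m₁ = (1 + 0.12) / (0.176 + 0.102 + 0.12) ≈ 2.814070, so M₁ = 2.814070 × 77.5 ≈ 218.0904 billion.
After the change m₂ = (1 + 0.12) / (0.261 + 0.102 + 0.12) ≈ 2.318841, so M₂ = 2.318841 × 77.5 ≈ 179.7102 billion.
ΔM = M₂ − M₁ = 179.7102 − 218.0904 = -38.3802 billion.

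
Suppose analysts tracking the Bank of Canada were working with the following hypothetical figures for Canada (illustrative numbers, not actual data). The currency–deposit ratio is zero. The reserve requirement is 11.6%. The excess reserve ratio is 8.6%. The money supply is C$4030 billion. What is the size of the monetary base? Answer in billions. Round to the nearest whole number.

The money multiplier is m = 1 / (rr + e) = 1 / (0.116 + 0.086) ≈ 4.95050.
MB = M / m = 4030 / 4.95050 ≈ 814.0592 billion.

C$814 billion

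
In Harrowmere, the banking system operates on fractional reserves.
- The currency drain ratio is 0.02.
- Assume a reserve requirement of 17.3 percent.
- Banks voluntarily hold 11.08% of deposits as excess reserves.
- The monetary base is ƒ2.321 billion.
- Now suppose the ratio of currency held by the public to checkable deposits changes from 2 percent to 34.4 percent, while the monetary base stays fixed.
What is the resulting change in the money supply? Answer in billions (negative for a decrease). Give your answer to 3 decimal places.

Initially m₁ = (1 + 0.02) / (0.173 + 0.1108 + 0.02) ≈ 3.35747, so M₁ = 3.35747 × 2.321 ≈ 7.7927 billion.
After the change m₂ = (1 + 0.344) / (0.173 + 0.1108 + 0.344) ≈ 2.14081, so M₂ = 2.14081 × 2.321 ≈ 4.9688 billion.
ΔM = M₂ − M₁ = 4.9688 − 7.7927 = -2.8239 billion.

-2.824 billion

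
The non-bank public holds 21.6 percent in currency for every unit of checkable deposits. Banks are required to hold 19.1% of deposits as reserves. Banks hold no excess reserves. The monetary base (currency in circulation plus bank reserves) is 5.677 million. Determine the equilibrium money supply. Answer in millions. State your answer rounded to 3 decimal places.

16.961 million

The money multiplier is m = (1 + c) / (rr + c) = (1 + 0.216) / (0.191 + 0.216) ≈ 2.98771.
So M = m × MB = 2.98771 × 5.677 ≈ 16.9612 million.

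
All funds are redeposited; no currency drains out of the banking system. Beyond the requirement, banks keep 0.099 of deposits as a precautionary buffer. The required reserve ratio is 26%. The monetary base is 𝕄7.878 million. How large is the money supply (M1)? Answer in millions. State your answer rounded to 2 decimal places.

𝕄21.94 million

The money multiplier is m = 1 / (rr + e) = 1 / (0.26 + 0.099) ≈ 2.7855.
So M = m × MB = 2.7855 × 7.878 ≈ 21.9442 million.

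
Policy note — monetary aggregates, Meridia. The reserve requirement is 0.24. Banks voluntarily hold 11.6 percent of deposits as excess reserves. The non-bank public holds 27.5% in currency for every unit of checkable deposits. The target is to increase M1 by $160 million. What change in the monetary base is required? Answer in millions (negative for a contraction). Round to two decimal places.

The money multiplier is m = (1 + c) / (rr + e + c) = (1 + 0.275) / (0.24 + 0.116 + 0.275) ≈ 2.020602.
ΔMB = ΔM / m = (+160) / 2.020602 ≈ 79.1843 million.

$79.18 million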